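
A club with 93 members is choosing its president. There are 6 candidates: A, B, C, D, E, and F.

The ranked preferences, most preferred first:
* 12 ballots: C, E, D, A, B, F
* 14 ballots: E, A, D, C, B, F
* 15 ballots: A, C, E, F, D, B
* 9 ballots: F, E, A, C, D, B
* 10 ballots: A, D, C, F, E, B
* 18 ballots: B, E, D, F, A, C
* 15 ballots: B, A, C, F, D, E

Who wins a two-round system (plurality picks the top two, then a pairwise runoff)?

Round 1 first-place votes: A 25, B 33, C 12, D 0, E 14, F 9. B and A advance.
Runoff: B is ranked above A on 33 ballots, A above B on 60.

A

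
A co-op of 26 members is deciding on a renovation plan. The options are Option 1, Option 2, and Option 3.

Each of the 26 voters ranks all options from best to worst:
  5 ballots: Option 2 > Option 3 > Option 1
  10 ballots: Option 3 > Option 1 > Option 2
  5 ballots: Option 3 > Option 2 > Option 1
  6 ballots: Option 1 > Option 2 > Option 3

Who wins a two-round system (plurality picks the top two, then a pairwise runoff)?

Round 1 first-place votes: Option 1 6, Option 2 5, Option 3 15. Option 3 and Option 1 advance.
Runoff: Option 3 is ranked above Option 1 on 20 ballots, Option 1 above Option 3 on 6.

Option 3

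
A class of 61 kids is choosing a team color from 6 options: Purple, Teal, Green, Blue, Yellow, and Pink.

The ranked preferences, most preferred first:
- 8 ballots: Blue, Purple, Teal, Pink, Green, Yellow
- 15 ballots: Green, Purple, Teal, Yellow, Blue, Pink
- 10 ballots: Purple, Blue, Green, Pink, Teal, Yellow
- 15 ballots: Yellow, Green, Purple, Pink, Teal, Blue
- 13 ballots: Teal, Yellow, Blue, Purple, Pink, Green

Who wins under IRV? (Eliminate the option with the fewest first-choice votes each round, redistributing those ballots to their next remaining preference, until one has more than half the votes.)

Round 1: Purple 10, Teal 13, Green 15, Blue 8, Yellow 15, Pink 0. Pink eliminated.
Round 2: Purple 10, Teal 13, Green 15, Blue 8, Yellow 15. Blue eliminated.
Round 3: Purple 18, Teal 13, Green 15, Yellow 15. Teal eliminated.
Round 4: Purple 18, Green 15, Yellow 28. Green eliminated.
Round 5: Purple 33, Yellow 28. Purple has a majority (≥31).

Purple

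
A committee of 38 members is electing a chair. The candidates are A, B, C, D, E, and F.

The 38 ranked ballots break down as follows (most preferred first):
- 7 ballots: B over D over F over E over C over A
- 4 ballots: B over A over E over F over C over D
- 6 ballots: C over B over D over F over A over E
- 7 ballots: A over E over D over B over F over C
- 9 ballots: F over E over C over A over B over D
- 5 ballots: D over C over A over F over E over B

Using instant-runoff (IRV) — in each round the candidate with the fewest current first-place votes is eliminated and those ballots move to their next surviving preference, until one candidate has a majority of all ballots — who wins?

C

Round 1: A 7, B 11, C 6, D 5, E 0, F 9. E eliminated.
Round 2: A 7, B 11, C 6, D 5, F 9. D eliminated.
Round 3: A 7, B 11, C 11, F 9. A eliminated.
Round 4: B 18, C 11, F 9. F eliminated.
Round 5: B 18, C 20. C has a majority (≥20).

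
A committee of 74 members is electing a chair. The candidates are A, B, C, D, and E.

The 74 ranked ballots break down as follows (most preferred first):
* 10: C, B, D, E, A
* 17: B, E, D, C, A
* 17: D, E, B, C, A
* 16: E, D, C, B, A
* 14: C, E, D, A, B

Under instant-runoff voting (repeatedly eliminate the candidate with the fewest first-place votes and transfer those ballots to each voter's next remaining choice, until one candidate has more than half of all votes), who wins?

D

Round 1: A 0, B 17, C 24, D 17, E 16. A eliminated.
Round 2: B 17, C 24, D 17, E 16. E eliminated.
Round 3: B 17, C 24, D 33. B eliminated.
Round 4: C 24, D 50. D has a majority (≥38).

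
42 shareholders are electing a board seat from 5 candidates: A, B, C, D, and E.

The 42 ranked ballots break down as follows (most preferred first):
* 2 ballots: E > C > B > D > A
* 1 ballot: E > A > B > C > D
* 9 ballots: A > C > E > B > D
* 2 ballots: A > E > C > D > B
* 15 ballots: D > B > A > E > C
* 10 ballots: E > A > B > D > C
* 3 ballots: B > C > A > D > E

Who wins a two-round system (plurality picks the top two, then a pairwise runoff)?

E

Round 1 first-place votes: A 11, B 3, C 0, D 15, E 13. D and E advance.
Runoff: D is ranked above E on 18 ballots, E above D on 24.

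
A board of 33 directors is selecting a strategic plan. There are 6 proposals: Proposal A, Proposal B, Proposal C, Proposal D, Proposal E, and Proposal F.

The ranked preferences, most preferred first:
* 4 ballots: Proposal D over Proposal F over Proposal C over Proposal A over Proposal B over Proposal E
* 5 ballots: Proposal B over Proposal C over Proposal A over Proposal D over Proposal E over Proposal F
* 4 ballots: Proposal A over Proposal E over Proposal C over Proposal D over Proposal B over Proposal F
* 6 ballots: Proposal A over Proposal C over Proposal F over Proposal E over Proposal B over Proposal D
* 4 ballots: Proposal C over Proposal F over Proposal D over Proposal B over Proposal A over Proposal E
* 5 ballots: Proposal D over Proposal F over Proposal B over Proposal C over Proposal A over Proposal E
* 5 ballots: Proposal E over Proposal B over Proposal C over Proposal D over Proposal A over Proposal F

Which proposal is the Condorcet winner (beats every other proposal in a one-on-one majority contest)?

Proposal C vs Proposal A: 23–10
Proposal C vs Proposal B: 18–15
Proposal C vs Proposal D: 24–9
Proposal C vs Proposal E: 24–9
Proposal C vs Proposal F: 24–9
Proposal C beats every other proposal.

Proposal C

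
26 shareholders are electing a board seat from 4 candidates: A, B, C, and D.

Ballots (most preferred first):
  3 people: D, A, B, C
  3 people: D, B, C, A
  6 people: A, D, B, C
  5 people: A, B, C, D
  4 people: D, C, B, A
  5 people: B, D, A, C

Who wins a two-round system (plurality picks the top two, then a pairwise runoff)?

Round 1 first-place votes: A 11, B 5, C 0, D 10. A and D advance.
Runoff: A is ranked above D on 11 ballots, D above A on 15.

D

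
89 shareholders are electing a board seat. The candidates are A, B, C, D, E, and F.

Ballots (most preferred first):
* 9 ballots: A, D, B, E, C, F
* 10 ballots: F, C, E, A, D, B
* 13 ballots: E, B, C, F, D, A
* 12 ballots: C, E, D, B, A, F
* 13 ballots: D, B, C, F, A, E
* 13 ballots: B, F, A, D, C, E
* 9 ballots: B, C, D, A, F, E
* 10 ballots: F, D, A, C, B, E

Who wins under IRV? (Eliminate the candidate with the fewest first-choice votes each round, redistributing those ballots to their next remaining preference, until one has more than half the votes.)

Round 1: A 9, B 22, C 12, D 13, E 13, F 20. A eliminated.
Round 2: B 22, C 12, D 22, E 13, F 20. C eliminated.
Round 3: B 22, D 22, E 25, F 20. F eliminated.
Round 4: B 22, D 32, E 35. B eliminated.
Round 5: D 54, E 35. D has a majority (≥45).

D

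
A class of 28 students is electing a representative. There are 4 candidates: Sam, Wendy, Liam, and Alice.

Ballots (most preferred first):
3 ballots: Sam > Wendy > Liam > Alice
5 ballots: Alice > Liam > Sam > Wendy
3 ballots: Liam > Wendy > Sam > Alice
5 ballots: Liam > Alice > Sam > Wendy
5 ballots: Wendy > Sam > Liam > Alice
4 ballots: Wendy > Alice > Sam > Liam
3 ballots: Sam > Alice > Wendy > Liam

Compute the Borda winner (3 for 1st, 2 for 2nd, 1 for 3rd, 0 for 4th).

Sam: 3×3 + 5×1 + 3×1 + 5×1 + 5×2 + 4×1 + 3×3 = 45
Wendy: 3×2 + 5×0 + 3×2 + 5×0 + 5×3 + 4×3 + 3×1 = 42
Liam: 3×1 + 5×2 + 3×3 + 5×3 + 5×1 + 4×0 + 3×0 = 42
Alice: 3×0 + 5×3 + 3×0 + 5×2 + 5×0 + 4×2 + 3×2 = 39

Sam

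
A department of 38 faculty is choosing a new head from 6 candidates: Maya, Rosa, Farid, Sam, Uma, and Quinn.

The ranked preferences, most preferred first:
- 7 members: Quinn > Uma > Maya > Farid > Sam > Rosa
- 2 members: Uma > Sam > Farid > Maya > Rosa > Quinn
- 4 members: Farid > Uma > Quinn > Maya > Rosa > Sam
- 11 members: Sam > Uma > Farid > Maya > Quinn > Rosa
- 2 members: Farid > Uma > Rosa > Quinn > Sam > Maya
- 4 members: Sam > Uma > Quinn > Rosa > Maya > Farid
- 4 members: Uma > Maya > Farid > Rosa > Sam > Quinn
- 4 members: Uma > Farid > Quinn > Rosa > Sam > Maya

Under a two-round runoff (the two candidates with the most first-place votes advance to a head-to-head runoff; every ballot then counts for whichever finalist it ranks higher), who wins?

Round 1 first-place votes: Maya 0, Rosa 0, Farid 6, Sam 15, Uma 10, Quinn 7. Sam and Uma advance.
Runoff: Sam is ranked above Uma on 15 ballots, Uma above Sam on 23.

Uma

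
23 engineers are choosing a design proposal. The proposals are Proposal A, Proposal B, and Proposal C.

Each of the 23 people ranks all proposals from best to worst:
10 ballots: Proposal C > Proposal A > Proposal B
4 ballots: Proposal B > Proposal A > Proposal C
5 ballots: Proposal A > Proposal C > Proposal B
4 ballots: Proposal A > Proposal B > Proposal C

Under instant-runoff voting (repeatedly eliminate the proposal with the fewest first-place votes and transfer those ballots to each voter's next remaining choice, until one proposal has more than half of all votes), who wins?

Proposal A

Round 1: Proposal A 9, Proposal B 4, Proposal C 10. Proposal B eliminated.
Round 2: Proposal A 13, Proposal C 10. Proposal A has a majority (≥12).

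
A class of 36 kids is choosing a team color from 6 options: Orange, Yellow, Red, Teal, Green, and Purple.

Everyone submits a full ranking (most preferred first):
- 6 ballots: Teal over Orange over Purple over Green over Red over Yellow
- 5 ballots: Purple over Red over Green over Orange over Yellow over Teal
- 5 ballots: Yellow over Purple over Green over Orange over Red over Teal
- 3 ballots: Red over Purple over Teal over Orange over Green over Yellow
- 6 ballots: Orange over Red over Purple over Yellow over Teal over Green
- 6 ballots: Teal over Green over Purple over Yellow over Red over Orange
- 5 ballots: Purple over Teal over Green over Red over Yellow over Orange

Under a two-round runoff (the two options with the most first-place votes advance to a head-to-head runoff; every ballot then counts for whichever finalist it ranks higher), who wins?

Round 1 first-place votes: Orange 6, Yellow 5, Red 3, Teal 12, Green 0, Purple 10. Teal and Purple advance.
Runoff: Teal is ranked above Purple on 12 ballots, Purple above Teal on 24.

Purple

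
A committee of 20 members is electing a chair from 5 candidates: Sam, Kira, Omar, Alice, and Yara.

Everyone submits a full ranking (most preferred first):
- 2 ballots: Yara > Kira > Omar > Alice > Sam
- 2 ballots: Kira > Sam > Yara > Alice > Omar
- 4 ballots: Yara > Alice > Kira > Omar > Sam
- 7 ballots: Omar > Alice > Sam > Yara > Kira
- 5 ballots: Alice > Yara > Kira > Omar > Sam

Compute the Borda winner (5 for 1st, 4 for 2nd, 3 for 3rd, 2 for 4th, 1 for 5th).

Alice

Sam: 2×1 + 2×4 + 4×1 + 7×3 + 5×1 = 40
Kira: 2×4 + 2×5 + 4×3 + 7×1 + 5×3 = 52
Omar: 2×3 + 2×1 + 4×2 + 7×5 + 5×2 = 61
Alice: 2×2 + 2×2 + 4×4 + 7×4 + 5×5 = 77
Yara: 2×5 + 2×3 + 4×5 + 7×2 + 5×4 = 70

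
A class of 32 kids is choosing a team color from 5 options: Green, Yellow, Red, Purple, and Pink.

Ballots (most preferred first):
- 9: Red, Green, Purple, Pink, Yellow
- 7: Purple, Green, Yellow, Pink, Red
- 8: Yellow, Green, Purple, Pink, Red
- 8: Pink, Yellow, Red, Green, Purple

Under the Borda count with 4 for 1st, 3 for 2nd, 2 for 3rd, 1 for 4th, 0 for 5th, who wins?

Green: 9×3 + 7×3 + 8×3 + 8×1 = 80
Yellow: 9×0 + 7×2 + 8×4 + 8×3 = 70
Red: 9×4 + 7×0 + 8×0 + 8×2 = 52
Purple: 9×2 + 7×4 + 8×2 + 8×0 = 62
Pink: 9×1 + 7×1 + 8×1 + 8×4 = 56

Green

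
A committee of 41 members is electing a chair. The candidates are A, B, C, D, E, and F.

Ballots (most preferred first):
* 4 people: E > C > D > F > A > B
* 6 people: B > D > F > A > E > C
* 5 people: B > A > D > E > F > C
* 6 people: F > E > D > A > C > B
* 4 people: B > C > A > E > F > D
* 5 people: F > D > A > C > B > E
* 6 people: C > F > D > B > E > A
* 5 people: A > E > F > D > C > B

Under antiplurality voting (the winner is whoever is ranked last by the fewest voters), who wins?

F

Last-place votes: A 6, B 15, C 11, D 4, E 5, F 0.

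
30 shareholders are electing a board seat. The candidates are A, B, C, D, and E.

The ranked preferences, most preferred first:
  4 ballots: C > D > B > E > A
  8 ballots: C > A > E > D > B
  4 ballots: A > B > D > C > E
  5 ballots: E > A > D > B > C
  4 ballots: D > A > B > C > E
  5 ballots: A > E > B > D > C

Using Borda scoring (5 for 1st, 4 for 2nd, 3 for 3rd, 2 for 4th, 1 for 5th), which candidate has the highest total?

A: 4×1 + 8×4 + 4×5 + 5×4 + 4×4 + 5×5 = 117
B: 4×3 + 8×1 + 4×4 + 5×2 + 4×3 + 5×3 = 73
C: 4×5 + 8×5 + 4×2 + 5×1 + 4×2 + 5×1 = 86
D: 4×4 + 8×2 + 4×3 + 5×3 + 4×5 + 5×2 = 89
E: 4×2 + 8×3 + 4×1 + 5×5 + 4×1 + 5×4 = 85

A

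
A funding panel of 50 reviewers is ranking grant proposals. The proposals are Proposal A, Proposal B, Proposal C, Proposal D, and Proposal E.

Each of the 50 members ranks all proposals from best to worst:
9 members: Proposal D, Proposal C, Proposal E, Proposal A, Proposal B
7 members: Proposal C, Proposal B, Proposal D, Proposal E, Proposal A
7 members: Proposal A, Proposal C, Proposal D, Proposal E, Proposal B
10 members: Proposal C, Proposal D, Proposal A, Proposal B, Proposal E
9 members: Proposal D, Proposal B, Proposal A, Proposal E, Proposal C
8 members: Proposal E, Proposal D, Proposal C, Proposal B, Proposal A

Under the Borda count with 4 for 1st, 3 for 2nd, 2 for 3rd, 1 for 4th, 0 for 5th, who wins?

Proposal A: 9×1 + 7×0 + 7×4 + 10×2 + 9×2 + 8×0 = 75
Proposal B: 9×0 + 7×3 + 7×0 + 10×1 + 9×3 + 8×1 = 66
Proposal C: 9×3 + 7×4 + 7×3 + 10×4 + 9×0 + 8×2 = 132
Proposal D: 9×4 + 7×2 + 7×2 + 10×3 + 9×4 + 8×3 = 154
Proposal E: 9×2 + 7×1 + 7×1 + 10×0 + 9×1 + 8×4 = 73

Proposal D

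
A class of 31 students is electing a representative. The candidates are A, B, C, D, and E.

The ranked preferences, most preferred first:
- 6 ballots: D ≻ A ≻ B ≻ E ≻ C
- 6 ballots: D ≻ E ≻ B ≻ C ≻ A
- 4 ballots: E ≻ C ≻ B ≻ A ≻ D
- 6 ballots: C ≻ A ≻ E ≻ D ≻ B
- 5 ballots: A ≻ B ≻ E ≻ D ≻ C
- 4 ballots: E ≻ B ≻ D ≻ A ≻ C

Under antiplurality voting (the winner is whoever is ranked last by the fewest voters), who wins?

Last-place votes: A 6, B 6, C 15, D 4, E 0.

E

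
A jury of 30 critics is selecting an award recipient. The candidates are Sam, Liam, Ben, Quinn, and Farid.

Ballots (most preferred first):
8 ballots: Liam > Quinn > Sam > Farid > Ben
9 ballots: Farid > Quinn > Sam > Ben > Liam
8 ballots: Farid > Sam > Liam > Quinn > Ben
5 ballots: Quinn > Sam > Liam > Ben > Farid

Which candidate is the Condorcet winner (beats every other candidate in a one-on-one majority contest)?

Farid vs Sam: 17–13
Farid vs Liam: 17–13
Farid vs Ben: 25–5
Farid vs Quinn: 17–13
Farid beats every other candidate.

Farid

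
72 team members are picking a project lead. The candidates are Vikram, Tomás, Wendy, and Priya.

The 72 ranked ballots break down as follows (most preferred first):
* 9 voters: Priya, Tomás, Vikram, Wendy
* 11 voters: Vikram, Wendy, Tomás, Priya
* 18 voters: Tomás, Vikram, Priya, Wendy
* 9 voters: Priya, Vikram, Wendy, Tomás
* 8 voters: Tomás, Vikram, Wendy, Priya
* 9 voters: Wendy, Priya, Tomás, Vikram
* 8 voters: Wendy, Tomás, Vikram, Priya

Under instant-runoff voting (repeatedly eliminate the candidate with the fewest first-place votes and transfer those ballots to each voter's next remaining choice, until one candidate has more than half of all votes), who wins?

Wendy

Round 1: Vikram 11, Tomás 26, Wendy 17, Priya 18. Vikram eliminated.
Round 2: Tomás 26, Wendy 28, Priya 18. Priya eliminated.
Round 3: Tomás 35, Wendy 37. Wendy has a majority (≥37).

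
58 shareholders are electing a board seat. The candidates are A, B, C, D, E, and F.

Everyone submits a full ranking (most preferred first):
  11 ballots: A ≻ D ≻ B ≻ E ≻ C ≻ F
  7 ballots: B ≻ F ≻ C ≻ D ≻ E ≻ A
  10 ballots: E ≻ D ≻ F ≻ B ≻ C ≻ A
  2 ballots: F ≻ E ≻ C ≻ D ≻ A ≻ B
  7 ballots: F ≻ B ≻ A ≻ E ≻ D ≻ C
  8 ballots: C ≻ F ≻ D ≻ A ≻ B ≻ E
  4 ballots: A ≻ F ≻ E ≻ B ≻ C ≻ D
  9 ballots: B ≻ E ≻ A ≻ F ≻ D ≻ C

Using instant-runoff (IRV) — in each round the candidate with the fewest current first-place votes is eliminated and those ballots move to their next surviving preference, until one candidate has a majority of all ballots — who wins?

F

Round 1: A 15, B 16, C 8, D 0, E 10, F 9. D eliminated.
Round 2: A 15, B 16, C 8, E 10, F 9. C eliminated.
Round 3: A 15, B 16, E 10, F 17. E eliminated.
Round 4: A 15, B 16, F 27. A eliminated.
Round 5: B 27, F 31. F has a majority (≥30).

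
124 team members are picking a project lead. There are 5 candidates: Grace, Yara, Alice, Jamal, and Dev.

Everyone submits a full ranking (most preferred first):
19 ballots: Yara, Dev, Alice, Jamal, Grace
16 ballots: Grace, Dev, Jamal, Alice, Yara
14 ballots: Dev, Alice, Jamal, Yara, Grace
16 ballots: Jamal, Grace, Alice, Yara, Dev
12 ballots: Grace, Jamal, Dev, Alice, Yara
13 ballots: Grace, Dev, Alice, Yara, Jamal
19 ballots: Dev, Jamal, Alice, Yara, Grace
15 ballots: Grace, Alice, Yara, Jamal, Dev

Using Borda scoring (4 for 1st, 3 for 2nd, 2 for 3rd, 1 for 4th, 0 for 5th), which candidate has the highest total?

Grace: 19×0 + 16×4 + 14×0 + 16×3 + 12×4 + 13×4 + 19×0 + 15×4 = 272
Yara: 19×4 + 16×0 + 14×1 + 16×1 + 12×0 + 13×1 + 19×1 + 15×2 = 168
Alice: 19×2 + 16×1 + 14×3 + 16×2 + 12×1 + 13×2 + 19×2 + 15×3 = 249
Jamal: 19×1 + 16×2 + 14×2 + 16×4 + 12×3 + 13×0 + 19×3 + 15×1 = 251
Dev: 19×3 + 16×3 + 14×4 + 16×0 + 12×2 + 13×3 + 19×4 + 15×0 = 300

Dev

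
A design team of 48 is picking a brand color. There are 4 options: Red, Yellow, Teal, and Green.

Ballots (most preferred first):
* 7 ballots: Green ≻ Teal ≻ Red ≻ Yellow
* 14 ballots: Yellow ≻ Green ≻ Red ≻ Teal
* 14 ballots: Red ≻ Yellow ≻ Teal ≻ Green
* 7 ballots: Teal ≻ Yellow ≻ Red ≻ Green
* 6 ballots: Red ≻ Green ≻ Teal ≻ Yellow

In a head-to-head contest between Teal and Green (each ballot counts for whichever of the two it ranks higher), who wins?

Teal is ranked above Green on 21 ballots; Green above Teal on 27.

Green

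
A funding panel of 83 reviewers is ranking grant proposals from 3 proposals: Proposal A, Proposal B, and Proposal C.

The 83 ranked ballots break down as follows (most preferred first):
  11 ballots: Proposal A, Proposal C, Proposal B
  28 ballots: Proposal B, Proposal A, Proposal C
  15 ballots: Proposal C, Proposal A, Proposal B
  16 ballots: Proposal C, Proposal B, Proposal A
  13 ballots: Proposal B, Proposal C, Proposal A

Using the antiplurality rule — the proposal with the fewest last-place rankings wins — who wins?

Last-place votes: Proposal A 29, Proposal B 26, Proposal C 28.

Proposal B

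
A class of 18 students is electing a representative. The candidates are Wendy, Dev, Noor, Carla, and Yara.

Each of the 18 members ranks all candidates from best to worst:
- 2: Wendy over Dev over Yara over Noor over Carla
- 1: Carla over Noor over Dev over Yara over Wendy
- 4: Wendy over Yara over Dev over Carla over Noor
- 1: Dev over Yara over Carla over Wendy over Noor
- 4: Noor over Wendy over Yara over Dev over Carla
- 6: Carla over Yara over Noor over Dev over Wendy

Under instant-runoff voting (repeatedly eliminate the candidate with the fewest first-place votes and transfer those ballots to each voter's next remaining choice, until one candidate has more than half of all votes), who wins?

Wendy

Round 1: Wendy 6, Dev 1, Noor 4, Carla 7, Yara 0. Yara eliminated.
Round 2: Wendy 6, Dev 1, Noor 4, Carla 7. Dev eliminated.
Round 3: Wendy 6, Noor 4, Carla 8. Noor eliminated.
Round 4: Wendy 10, Carla 8. Wendy has a majority (≥10).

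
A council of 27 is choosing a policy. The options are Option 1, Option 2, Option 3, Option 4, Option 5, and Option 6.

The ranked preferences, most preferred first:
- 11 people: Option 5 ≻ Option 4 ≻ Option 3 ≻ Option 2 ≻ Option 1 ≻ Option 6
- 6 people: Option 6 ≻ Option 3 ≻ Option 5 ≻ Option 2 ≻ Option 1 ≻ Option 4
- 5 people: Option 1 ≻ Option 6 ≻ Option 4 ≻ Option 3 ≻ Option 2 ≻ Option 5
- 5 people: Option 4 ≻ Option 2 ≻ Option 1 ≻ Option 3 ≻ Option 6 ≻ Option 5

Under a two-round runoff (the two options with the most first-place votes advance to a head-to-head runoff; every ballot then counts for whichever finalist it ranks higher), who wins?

Round 1 first-place votes: Option 1 5, Option 2 0, Option 3 0, Option 4 5, Option 5 11, Option 6 6. Option 5 and Option 6 advance.
Runoff: Option 5 is ranked above Option 6 on 11 ballots, Option 6 above Option 5 on 16.

Option 6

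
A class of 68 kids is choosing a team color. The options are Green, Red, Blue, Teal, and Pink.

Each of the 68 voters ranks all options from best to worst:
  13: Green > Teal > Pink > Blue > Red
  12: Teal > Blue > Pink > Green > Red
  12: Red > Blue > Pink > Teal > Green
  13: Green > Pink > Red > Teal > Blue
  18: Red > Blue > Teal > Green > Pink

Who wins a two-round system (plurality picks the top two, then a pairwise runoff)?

Round 1 first-place votes: Green 26, Red 30, Blue 0, Teal 12, Pink 0. Red and Green advance.
Runoff: Red is ranked above Green on 30 ballots, Green above Red on 38.

Green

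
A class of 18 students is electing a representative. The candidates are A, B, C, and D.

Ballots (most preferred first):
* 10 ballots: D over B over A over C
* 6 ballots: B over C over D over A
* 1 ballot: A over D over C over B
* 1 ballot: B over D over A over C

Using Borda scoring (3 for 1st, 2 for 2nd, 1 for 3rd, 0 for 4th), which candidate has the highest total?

A: 10×1 + 6×0 + 1×3 + 1×1 = 14
B: 10×2 + 6×3 + 1×0 + 1×3 = 41
C: 10×0 + 6×2 + 1×1 + 1×0 = 13
D: 10×3 + 6×1 + 1×2 + 1×2 = 40

B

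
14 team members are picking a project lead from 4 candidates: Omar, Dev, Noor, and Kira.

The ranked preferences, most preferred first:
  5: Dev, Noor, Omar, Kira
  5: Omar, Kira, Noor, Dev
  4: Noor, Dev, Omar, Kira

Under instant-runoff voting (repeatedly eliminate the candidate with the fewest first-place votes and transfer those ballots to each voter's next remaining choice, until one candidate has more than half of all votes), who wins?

Round 1: Omar 5, Dev 5, Noor 4, Kira 0. Kira eliminated.
Round 2: Omar 5, Dev 5, Noor 4. Noor eliminated.
Round 3: Omar 5, Dev 9. Dev has a majority (≥8).

Dev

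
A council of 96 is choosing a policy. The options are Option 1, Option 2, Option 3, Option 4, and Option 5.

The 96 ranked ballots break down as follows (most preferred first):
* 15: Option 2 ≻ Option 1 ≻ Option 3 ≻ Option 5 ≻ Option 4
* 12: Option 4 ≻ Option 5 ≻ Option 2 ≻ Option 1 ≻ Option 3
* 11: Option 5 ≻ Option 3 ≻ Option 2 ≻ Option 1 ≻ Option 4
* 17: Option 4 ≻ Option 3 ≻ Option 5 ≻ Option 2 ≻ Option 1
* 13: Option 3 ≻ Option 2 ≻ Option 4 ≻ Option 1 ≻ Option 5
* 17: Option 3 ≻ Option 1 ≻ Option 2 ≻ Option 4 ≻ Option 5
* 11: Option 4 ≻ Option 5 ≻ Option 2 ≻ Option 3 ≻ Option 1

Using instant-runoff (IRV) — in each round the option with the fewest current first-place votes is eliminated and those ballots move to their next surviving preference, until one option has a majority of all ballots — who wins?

Round 1: Option 1 0, Option 2 15, Option 3 30, Option 4 40, Option 5 11. Option 1 eliminated.
Round 2: Option 2 15, Option 3 30, Option 4 40, Option 5 11. Option 5 eliminated.
Round 3: Option 2 15, Option 3 41, Option 4 40. Option 2 eliminated.
Round 4: Option 3 56, Option 4 40. Option 3 has a majority (≥49).

Option 3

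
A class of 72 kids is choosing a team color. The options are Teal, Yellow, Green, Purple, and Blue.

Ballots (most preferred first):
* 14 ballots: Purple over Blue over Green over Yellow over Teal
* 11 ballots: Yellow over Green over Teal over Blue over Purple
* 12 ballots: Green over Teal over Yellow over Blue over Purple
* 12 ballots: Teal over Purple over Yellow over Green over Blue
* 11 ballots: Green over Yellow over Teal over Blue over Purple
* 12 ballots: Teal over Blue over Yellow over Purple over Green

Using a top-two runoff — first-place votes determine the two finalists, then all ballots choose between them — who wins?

Round 1 first-place votes: Teal 24, Yellow 11, Green 23, Purple 14, Blue 0. Teal and Green advance.
Runoff: Teal is ranked above Green on 24 ballots, Green above Teal on 48.

Green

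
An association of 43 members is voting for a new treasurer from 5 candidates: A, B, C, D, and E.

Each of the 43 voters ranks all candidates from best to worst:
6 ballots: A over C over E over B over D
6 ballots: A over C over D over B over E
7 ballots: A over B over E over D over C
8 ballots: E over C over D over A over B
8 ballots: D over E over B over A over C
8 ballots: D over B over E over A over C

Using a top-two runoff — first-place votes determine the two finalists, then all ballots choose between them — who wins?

Round 1 first-place votes: A 19, B 0, C 0, D 16, E 8. A and D advance.
Runoff: A is ranked above D on 19 ballots, D above A on 24.

D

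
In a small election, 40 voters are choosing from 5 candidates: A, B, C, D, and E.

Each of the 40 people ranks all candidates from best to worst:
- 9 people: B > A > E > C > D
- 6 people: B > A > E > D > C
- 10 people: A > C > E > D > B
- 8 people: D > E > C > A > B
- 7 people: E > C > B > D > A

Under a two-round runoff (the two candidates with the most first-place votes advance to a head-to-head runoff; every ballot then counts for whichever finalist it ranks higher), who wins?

B

Round 1 first-place votes: A 10, B 15, C 0, D 8, E 7. B and A advance.
Runoff: B is ranked above A on 22 ballots, A above B on 18.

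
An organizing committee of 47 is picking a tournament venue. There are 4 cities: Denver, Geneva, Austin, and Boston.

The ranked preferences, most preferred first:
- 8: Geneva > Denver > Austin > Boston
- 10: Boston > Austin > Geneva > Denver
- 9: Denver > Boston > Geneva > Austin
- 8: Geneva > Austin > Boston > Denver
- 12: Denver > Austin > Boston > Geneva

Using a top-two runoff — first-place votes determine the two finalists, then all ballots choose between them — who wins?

Round 1 first-place votes: Denver 21, Geneva 16, Austin 0, Boston 10. Denver and Geneva advance.
Runoff: Denver is ranked above Geneva on 21 ballots, Geneva above Denver on 26.

Geneva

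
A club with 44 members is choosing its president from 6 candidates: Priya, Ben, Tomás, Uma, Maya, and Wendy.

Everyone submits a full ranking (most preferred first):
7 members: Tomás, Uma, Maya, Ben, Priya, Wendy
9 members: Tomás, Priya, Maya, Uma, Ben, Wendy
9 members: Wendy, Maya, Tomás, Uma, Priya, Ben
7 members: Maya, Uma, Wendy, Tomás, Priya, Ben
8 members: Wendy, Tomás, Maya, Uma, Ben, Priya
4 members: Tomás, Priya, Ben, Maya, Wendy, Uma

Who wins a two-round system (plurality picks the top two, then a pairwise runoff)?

Round 1 first-place votes: Priya 0, Ben 0, Tomás 20, Uma 0, Maya 7, Wendy 17. Tomás and Wendy advance.
Runoff: Tomás is ranked above Wendy on 20 ballots, Wendy above Tomás on 24.

Wendy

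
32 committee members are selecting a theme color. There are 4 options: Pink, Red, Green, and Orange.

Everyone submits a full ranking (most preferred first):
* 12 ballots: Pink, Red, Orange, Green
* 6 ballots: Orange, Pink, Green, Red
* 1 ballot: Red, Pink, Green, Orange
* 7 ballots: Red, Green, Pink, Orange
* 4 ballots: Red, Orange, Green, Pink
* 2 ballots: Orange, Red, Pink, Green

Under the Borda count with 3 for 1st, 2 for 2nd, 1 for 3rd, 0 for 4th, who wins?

Pink: 12×3 + 6×2 + 1×2 + 7×1 + 4×0 + 2×1 = 59
Red: 12×2 + 6×0 + 1×3 + 7×3 + 4×3 + 2×2 = 64
Green: 12×0 + 6×1 + 1×1 + 7×2 + 4×1 + 2×0 = 25
Orange: 12×1 + 6×3 + 1×0 + 7×0 + 4×2 + 2×3 = 44

Red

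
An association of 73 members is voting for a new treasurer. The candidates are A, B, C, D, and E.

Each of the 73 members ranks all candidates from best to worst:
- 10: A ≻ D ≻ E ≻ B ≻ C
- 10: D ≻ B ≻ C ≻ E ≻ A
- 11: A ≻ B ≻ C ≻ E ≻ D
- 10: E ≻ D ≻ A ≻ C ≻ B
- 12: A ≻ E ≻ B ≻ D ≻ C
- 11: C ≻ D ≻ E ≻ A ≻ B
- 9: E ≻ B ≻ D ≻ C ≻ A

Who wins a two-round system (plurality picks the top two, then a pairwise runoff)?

Round 1 first-place votes: A 33, B 0, C 11, D 10, E 19. A and E advance.
Runoff: A is ranked above E on 33 ballots, E above A on 40.

E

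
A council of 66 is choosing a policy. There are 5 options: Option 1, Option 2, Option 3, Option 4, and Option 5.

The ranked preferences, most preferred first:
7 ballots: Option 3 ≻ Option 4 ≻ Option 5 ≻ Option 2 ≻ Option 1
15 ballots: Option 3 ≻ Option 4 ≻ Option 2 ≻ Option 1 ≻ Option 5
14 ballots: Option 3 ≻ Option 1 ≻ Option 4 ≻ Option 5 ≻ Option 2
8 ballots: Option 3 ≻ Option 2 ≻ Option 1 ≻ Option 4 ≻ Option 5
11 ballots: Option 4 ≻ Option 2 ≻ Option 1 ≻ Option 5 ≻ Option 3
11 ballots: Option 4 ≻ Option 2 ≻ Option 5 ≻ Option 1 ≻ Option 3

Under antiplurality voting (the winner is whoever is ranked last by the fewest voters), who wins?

Last-place votes: Option 1 7, Option 2 14, Option 3 22, Option 4 0, Option 5 23.

Option 4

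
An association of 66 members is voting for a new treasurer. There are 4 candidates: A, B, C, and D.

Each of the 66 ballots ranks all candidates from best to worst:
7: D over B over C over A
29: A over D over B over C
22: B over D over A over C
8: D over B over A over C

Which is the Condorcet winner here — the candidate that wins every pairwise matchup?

D

D vs A: 37–29
D vs B: 44–22
D vs C: 66–0
D beats every other candidate.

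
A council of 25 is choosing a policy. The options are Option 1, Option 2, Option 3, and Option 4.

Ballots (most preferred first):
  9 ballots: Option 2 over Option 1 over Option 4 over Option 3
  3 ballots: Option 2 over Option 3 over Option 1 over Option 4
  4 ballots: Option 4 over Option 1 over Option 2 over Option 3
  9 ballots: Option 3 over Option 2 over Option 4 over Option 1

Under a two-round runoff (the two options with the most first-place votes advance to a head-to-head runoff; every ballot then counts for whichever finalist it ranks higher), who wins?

Round 1 first-place votes: Option 1 0, Option 2 12, Option 3 9, Option 4 4. Option 2 and Option 3 advance.
Runoff: Option 2 is ranked above Option 3 on 16 ballots, Option 3 above Option 2 on 9.

Option 2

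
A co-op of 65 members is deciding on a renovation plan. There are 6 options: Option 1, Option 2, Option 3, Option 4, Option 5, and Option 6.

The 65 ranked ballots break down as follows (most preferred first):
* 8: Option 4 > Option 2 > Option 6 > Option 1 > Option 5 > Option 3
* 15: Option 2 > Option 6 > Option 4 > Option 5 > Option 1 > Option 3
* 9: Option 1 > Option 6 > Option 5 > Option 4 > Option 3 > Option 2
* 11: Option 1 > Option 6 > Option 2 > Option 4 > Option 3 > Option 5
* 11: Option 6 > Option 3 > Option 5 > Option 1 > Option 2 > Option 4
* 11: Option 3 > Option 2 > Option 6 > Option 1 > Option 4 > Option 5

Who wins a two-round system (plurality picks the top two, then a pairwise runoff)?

Round 1 first-place votes: Option 1 20, Option 2 15, Option 3 11, Option 4 8, Option 5 0, Option 6 11. Option 1 and Option 2 advance.
Runoff: Option 1 is ranked above Option 2 on 31 ballots, Option 2 above Option 1 on 34.

Option 2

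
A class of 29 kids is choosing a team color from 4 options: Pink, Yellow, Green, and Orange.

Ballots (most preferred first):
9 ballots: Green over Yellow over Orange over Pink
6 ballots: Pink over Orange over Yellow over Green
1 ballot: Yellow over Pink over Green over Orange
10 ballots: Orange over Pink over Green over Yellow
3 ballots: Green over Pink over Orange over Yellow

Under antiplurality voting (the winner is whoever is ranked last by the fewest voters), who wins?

Last-place votes: Pink 9, Yellow 13, Green 6, Orange 1.

Orange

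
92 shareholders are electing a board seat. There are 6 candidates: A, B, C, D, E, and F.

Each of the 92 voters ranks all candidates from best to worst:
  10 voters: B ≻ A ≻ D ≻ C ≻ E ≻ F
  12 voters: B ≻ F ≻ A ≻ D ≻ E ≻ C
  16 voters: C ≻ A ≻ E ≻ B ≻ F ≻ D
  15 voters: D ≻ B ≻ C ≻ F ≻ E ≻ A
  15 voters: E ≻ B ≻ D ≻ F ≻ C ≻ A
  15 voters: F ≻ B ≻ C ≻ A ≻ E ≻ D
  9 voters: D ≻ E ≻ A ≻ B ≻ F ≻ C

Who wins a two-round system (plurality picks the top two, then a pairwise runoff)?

B

Round 1 first-place votes: A 0, B 22, C 16, D 24, E 15, F 15. D and B advance.
Runoff: D is ranked above B on 24 ballots, B above D on 68.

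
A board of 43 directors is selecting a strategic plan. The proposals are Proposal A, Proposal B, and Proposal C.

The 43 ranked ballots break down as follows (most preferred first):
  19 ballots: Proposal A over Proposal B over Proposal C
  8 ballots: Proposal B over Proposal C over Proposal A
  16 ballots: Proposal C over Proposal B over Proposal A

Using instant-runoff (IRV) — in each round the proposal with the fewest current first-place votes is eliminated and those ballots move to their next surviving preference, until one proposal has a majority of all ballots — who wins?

Proposal C

Round 1: Proposal A 19, Proposal B 8, Proposal C 16. Proposal B eliminated.
Round 2: Proposal A 19, Proposal C 24. Proposal C has a majority (≥22).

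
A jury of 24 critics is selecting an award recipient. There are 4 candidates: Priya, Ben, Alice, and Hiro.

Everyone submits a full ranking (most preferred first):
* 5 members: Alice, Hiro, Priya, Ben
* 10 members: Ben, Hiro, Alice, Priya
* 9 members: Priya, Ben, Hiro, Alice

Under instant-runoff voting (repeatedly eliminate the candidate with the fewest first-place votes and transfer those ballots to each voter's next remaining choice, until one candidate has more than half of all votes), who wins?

Round 1: Priya 9, Ben 10, Alice 5, Hiro 0. Hiro eliminated.
Round 2: Priya 9, Ben 10, Alice 5. Alice eliminated.
Round 3: Priya 14, Ben 10. Priya has a majority (≥13).

Priya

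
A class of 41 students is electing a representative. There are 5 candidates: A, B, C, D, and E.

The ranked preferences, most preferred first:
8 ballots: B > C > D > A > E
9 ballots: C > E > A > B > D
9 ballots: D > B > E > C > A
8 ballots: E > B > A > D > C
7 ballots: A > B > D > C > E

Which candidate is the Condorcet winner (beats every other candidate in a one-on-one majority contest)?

B

B vs A: 25–16
B vs C: 32–9
B vs D: 32–9
B vs E: 24–17
B beats every other candidate.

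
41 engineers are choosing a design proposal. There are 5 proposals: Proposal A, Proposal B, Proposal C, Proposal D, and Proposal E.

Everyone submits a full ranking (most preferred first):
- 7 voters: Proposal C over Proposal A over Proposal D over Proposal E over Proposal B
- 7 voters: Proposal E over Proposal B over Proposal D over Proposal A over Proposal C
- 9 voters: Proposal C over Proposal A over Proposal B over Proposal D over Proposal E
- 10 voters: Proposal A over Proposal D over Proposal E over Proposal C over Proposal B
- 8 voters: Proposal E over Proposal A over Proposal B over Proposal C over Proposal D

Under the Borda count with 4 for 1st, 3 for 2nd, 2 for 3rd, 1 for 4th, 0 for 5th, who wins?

Proposal A: 7×3 + 7×1 + 9×3 + 10×4 + 8×3 = 119
Proposal B: 7×0 + 7×3 + 9×2 + 10×0 + 8×2 = 55
Proposal C: 7×4 + 7×0 + 9×4 + 10×1 + 8×1 = 82
Proposal D: 7×2 + 7×2 + 9×1 + 10×3 + 8×0 = 67
Proposal E: 7×1 + 7×4 + 9×0 + 10×2 + 8×4 = 87

Proposal A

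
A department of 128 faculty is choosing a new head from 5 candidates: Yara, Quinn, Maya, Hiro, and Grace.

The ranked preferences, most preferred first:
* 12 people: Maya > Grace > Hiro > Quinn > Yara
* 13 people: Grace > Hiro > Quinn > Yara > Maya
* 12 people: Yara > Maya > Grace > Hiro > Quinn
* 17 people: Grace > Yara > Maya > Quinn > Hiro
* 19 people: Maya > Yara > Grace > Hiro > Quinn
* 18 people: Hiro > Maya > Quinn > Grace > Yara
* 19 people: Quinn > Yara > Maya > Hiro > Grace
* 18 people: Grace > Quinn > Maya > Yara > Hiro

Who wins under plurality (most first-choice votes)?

First-place votes: Yara 12, Quinn 19, Maya 31, Hiro 18, Grace 48.

Grace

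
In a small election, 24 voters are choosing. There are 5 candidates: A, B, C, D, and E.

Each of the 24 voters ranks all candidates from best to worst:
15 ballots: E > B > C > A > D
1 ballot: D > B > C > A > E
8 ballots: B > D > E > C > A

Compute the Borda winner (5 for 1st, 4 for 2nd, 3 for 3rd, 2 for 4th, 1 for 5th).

A: 15×2 + 1×2 + 8×1 = 40
B: 15×4 + 1×4 + 8×5 = 104
C: 15×3 + 1×3 + 8×2 = 64
D: 15×1 + 1×5 + 8×4 = 52
E: 15×5 + 1×1 + 8×3 = 100

B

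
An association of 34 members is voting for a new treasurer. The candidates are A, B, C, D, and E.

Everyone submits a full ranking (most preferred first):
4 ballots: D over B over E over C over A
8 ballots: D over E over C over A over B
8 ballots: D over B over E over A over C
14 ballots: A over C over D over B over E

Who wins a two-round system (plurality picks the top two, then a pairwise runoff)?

D

Round 1 first-place votes: A 14, B 0, C 0, D 20, E 0. D and A advance.
Runoff: D is ranked above A on 20 ballots, A above D on 14.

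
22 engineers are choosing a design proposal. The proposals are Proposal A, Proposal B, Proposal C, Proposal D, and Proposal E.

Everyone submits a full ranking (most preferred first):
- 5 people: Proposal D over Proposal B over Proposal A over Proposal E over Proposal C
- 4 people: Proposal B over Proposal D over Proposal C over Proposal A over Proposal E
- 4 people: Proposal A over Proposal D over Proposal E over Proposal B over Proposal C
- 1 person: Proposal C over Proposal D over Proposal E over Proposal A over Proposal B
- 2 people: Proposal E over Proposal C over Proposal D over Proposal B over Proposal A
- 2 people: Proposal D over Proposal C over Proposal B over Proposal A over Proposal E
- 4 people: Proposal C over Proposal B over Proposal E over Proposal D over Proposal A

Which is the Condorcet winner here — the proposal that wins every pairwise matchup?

Proposal D

Proposal D vs Proposal A: 18–4
Proposal D vs Proposal B: 14–8
Proposal D vs Proposal C: 15–7
Proposal D vs Proposal E: 16–6
Proposal D beats every other proposal.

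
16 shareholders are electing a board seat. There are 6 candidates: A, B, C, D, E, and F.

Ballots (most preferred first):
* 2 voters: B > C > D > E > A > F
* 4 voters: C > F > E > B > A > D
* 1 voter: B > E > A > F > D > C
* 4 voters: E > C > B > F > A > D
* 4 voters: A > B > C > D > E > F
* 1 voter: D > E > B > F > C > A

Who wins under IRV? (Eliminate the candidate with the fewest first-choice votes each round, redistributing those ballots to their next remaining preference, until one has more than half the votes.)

Round 1: A 4, B 3, C 4, D 1, E 4, F 0. F eliminated.
Round 2: A 4, B 3, C 4, D 1, E 4. D eliminated.
Round 3: A 4, B 3, C 4, E 5. B eliminated.
Round 4: A 4, C 6, E 6. A eliminated.
Round 5: C 10, E 6. C has a majority (≥9).

C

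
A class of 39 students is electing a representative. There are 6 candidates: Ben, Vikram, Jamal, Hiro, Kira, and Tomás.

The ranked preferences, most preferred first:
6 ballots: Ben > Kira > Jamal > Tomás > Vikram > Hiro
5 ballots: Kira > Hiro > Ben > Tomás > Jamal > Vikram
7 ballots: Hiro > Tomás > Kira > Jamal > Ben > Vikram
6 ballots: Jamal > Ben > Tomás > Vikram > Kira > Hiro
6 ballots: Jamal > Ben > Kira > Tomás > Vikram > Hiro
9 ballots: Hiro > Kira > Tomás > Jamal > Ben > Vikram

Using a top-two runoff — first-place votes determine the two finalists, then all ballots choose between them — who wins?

Hiro

Round 1 first-place votes: Ben 6, Vikram 0, Jamal 12, Hiro 16, Kira 5, Tomás 0. Hiro and Jamal advance.
Runoff: Hiro is ranked above Jamal on 21 ballots, Jamal above Hiro on 18.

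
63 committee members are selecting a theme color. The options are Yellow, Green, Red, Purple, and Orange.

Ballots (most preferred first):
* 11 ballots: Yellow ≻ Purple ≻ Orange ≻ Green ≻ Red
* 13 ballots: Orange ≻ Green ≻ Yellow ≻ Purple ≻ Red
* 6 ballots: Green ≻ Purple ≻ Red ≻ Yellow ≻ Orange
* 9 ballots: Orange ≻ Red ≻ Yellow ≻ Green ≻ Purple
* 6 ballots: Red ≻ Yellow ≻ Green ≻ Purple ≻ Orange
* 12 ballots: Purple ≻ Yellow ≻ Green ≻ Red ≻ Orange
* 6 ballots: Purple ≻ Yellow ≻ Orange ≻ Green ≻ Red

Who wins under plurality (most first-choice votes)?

Orange

First-place votes: Yellow 11, Green 6, Red 6, Purple 18, Orange 22.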